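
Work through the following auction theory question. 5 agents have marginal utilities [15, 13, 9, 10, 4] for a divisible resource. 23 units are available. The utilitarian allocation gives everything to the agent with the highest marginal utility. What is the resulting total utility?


Step 1: The marginal utilities are [15, 13, 9, 10, 4]
Step 2: The highest marginal utility is 15
Step 3: All 23 units go to that agent
Step 4: Total utility = 15 * 23 = 345

345


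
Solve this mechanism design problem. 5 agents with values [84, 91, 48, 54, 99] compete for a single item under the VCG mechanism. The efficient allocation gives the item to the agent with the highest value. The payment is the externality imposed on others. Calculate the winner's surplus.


Step 1: The winner is the agent with the highest value: agent 4 with value 99
Step 2: Values of other agents: [84, 91, 48, 54]
Step 3: VCG payment = max of others' values = 91
Step 4: Surplus = 99 - 91 = 8

8


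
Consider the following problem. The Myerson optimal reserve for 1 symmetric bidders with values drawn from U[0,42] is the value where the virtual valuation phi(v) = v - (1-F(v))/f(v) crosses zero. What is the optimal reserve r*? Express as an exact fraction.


Step 1: For U[0,42], F(v) = v/42 and f(v) = 1/42
Step 2: phi(v) = v - (1 - v/42)/(1/42) = v - (42 - v) = 2v - 42
Step 3: Set phi(r*) = 0: 2r* - 42 = 0
Step 4: r* = 42/2 = 21 (the number of bidders n = 1 does not enter)

21


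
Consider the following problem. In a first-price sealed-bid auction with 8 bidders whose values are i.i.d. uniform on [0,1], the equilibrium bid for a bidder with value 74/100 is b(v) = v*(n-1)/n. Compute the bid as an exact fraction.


Step 1: The symmetric BNE bidding function is b(v) = v * (n-1) / n
Step 2: Substitute v = 37/50 and n = 8
Step 3: b = 37/50 * 7/8
Step 4: b = 259/400

259/400


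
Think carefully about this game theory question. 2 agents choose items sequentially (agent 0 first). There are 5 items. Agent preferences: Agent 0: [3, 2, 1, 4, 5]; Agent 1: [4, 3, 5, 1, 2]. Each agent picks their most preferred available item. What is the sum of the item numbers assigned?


Step 1: Agent 0 picks item 3
Step 2: Agent 1 picks item 4
Step 3: Sum = 3 + 4 = 7

7


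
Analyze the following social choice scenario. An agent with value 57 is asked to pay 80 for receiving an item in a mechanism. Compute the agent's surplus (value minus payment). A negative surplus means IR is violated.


Step 1: Surplus = value - payment = 57 - 80 = -23
Step 2: IR is violated (surplus < 0)

-23


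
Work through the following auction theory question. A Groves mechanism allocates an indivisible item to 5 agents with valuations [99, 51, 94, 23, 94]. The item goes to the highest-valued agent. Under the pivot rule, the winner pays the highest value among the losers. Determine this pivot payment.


Step 1: The efficient winner is agent 0 with value 99
Step 2: Other agents' values: [51, 94, 23, 94]
Step 3: Pivot payment = max(others) = 94
Step 4: The winner pays 94

94


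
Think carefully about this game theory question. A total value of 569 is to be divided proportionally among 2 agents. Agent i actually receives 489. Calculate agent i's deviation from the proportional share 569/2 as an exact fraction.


Step 1: Proportional share = 569/2
Step 2: Agent's actual allocation = 489
Step 3: Excess = 489 - 569/2 = 409/2

409/2


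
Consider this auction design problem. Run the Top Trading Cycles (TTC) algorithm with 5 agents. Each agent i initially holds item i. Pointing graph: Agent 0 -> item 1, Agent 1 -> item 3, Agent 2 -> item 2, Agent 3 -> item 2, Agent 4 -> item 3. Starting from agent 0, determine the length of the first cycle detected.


Step 1: Trace the pointer graph from agent 0: 0 -> 1 -> 3 -> 2 -> 2
Step 2: A cycle is detected when we revisit agent 2
Step 3: The cycle is: 2 -> 2
Step 4: Cycle length = 1

1


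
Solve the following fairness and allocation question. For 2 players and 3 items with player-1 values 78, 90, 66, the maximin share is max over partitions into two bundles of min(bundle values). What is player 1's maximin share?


Step 1: Item values = 78, 90, 66
Step 2: Enumerate all 2-bundle partitions and take the smaller bundle:
  Partition 1: {78} vs {90,66} -> bundles 78, 156; min = 78
  Partition 2: {90} vs {78,66} -> bundles 90, 144; min = 90
  Partition 3: {66} vs {78,90} -> bundles 66, 168; min = 66
Step 3: MMS = max(78, 90, 66) = 90

90


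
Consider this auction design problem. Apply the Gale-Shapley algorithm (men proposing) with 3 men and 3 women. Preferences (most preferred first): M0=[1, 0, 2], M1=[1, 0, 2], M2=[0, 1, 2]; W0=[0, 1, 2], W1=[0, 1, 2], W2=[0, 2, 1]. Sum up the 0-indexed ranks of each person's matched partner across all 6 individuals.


Step 1: Run Gale-Shapley (men propose, women hold best offer):
  M0 proposes to W1; she accepts
  M1 proposes to W1; rejected
  M1 proposes to W0; she accepts
  M2 proposes to W0; rejected
  M2 proposes to W1; rejected
  M2 proposes to W2; she accepts
Step 2: Final matching: W0-M1, W1-M0, W2-M2
Step 3: 0-indexed ranks (man's rank of his match, then woman's): 1 + 1 + 0 + 0 + 2 + 1
Step 4: Total rank sum = 5

5


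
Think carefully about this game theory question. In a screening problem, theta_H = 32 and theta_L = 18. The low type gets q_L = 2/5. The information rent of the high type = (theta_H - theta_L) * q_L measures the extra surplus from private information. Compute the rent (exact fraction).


Step 1: theta_H - theta_L = 32 - 18 = 14
Step 2: Information rent = (theta_H - theta_L) * q_L
Step 3: = 14 * 2/5
Step 4: = 28/5

28/5


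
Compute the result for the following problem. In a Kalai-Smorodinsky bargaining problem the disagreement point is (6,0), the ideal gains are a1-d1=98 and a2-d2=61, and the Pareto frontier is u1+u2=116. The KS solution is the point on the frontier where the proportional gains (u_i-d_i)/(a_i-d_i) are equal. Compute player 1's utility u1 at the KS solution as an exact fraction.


Step 1: At the KS point, (u1-d1)/r1 = (u2-d2)/r2 = t and u1+u2 = 116
Step 2: u1 = d1 + r1*t and u2 = d2 + r2*t, so (d1 + r1*t) + (d2 + r2*t) = 116
Step 3: t = (116 - 6 - 0)/(98 + 61) = 110/159
Step 4: u1 = d1 + r1*t = 6 + 98 * 110/159 = 11734/159
Step 5: (Check: u2 = d2 + r2*t = 6710/159; u1+u2 = 11734/159 + 6710/159 = 116, on the frontier.)

11734/159


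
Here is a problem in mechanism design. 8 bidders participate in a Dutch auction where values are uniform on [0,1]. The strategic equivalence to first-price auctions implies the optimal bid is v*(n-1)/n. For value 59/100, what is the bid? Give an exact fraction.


Step 1: Dutch auctions are strategically equivalent to first-price auctions
Step 2: The equilibrium bid is b(v) = v*(n-1)/n
Step 3: b = 59/100 * 7/8
Step 4: b = 413/800

413/800


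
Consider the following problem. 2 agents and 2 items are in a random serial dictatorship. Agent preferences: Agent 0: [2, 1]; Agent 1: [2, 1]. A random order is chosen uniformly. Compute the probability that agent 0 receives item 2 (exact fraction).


Step 1: Agent 0 wants item 2
Step 2: There are 2 possible orderings of agents
Step 3: In 1 orderings, agent 0 gets item 2
Step 4: Probability = 1/2

1/2


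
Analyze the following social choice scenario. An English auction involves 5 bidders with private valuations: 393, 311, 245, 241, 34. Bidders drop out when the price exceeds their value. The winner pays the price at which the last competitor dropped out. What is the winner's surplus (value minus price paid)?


Step 1: Identify the highest value: 393
Step 2: Identify the second-highest value: 311
Step 3: The final price = second-highest value = 311
Step 4: Surplus = 393 - 311 = 82

82


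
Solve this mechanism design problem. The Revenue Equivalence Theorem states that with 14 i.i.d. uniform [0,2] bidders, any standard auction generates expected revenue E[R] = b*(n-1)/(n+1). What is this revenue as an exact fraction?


Step 1: By Revenue Equivalence, expected revenue = b*(n-1)/(n+1)
Step 2: Substituting n = 14, b = 2
Step 3: Revenue = 2*(14-1)/(14+1) = 2*13/15
Step 4: Revenue = 26/15

26/15


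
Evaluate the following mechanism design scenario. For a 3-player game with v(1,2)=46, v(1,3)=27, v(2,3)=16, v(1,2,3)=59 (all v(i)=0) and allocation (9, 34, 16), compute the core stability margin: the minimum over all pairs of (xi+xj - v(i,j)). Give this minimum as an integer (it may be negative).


Step 1: Slack for coalition (1,2): x1+x2 - v12 = 43 - 46 = -3
Step 2: Slack for coalition (1,3): x1+x3 - v13 = 25 - 27 = -2
Step 3: Slack for coalition (2,3): x2+x3 - v23 = 50 - 16 = 34
Step 4: Minimum slack = min(-3, -2, 34) = -3, attained by (1,2); coalition (1,2) can block (slack < 0), so the allocation is not in the core

-3


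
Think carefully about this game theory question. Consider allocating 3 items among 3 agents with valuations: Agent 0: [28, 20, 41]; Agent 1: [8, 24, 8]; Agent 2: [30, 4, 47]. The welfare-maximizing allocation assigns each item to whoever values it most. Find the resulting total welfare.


Step 1: For each item, find the maximum value among all agents.
Step 2: Item 0 -> Agent 2 (value 30)
Step 3: Item 1 -> Agent 1 (value 24)
Step 4: Item 2 -> Agent 2 (value 47)
Step 5: Total welfare = 30 + 24 + 47 = 101

101


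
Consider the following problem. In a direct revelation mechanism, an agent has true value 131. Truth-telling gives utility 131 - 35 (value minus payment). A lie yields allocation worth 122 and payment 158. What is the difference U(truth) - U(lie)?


Step 1: U(truth) = value - payment = 131 - 35 = 96
Step 2: U(lie) = allocation - payment = 122 - 158 = -36
Step 3: IC gap = 96 - (-36) = 132

132


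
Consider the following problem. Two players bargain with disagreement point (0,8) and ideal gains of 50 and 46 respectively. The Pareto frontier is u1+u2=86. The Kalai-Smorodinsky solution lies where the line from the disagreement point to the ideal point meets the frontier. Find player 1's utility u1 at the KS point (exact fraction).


Step 1: At the KS point, (u1-d1)/r1 = (u2-d2)/r2 = t and u1+u2 = 86
Step 2: u1 = d1 + r1*t and u2 = d2 + r2*t, so (d1 + r1*t) + (d2 + r2*t) = 86
Step 3: t = (86 - 0 - 8)/(50 + 46) = 78/96 = 13/16
Step 4: u1 = d1 + r1*t = 0 + 50 * 13/16 = 325/8
Step 5: (Check: u2 = d2 + r2*t = 363/8; u1+u2 = 325/8 + 363/8 = 86, on the frontier.)

325/8


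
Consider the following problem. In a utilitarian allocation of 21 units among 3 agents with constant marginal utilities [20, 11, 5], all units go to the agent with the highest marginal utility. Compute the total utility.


Step 1: The marginal utilities are [20, 11, 5]
Step 2: The highest marginal utility is 20
Step 3: All 21 units go to that agent
Step 4: Total utility = 20 * 21 = 420

420


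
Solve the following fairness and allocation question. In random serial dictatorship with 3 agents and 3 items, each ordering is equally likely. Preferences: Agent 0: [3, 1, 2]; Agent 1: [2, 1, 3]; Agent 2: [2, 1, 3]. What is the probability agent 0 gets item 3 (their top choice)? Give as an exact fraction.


Step 1: Agent 0 wants item 3
Step 2: There are 6 possible orderings of agents
Step 3: In 6 orderings, agent 0 gets item 3
Step 4: Probability = 6/6 = 1

1


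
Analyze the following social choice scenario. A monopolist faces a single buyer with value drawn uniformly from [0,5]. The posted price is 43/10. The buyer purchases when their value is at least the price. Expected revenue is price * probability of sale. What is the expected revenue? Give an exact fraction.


Step 1: Posted price r = 43/10, value support [0,5]
Step 2: P(v >= r) = (5 - 43/10)/5 = 7/50
Step 3: Expected revenue = r * P(v >= r) = 43/10 * 7/50
Step 4: Revenue = 301/500

301/500


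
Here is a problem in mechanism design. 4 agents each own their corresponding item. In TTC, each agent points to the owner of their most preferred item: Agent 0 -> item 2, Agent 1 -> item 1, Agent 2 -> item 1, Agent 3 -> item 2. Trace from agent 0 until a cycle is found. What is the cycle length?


Step 1: Trace the pointer graph from agent 0: 0 -> 2 -> 1 -> 1
Step 2: A cycle is detected when we revisit agent 1
Step 3: The cycle is: 1 -> 1
Step 4: Cycle length = 1

1


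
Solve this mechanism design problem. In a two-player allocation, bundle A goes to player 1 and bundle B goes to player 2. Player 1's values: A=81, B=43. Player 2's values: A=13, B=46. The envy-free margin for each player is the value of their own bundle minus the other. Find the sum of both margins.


Step 1: Player 1's margin = v1(A) - v1(B) = 81 - 43 = 38
Step 2: Player 2's margin = v2(B) - v2(A) = 46 - 13 = 33
Step 3: Total margin = 38 + 33 = 71

71


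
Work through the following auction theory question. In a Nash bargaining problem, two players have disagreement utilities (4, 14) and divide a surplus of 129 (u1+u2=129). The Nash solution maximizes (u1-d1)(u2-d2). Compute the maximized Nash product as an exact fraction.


Step 1: The Nash solution splits surplus symmetrically above the disagreement point
Step 2: u1 = (total + d1 - d2)/2 = (129 + 4 - 14)/2 = 119/2
Step 3: u2 = (total - d1 + d2)/2 = (129 - 4 + 14)/2 = 139/2
Step 4: Nash product = (119/2 - 4) * (139/2 - 14)
Step 5: = 111/2 * 111/2 = 12321/4

12321/4


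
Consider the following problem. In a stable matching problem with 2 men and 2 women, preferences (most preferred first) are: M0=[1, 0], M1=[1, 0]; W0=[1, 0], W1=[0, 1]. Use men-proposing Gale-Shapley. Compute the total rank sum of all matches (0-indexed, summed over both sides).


Step 1: Run Gale-Shapley (men propose, women hold best offer):
  M0 proposes to W1; she accepts
  M1 proposes to W1; rejected
  M1 proposes to W0; she accepts
Step 2: Final matching: W0-M1, W1-M0
Step 3: 0-indexed ranks (man's rank of his match, then woman's): 1 + 0 + 0 + 0
Step 4: Total rank sum = 1

1


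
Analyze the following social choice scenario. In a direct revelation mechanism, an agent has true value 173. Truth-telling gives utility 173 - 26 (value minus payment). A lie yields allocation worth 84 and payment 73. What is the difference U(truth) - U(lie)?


Step 1: U(truth) = value - payment = 173 - 26 = 147
Step 2: U(lie) = allocation - payment = 84 - 73 = 11
Step 3: IC gap = 147 - 11 = 136

136


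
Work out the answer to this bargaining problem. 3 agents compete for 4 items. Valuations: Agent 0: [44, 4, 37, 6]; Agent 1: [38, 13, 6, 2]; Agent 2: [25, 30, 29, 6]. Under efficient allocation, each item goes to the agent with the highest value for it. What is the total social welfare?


Step 1: For each item, find the maximum value among all agents.
Step 2: Item 0 -> Agent 0 (value 44)
Step 3: Item 1 -> Agent 2 (value 30)
Step 4: Item 2 -> Agent 0 (value 37)
Step 5: Item 3 -> Agent 0 (value 6)
Step 6: Total welfare = 44 + 30 + 37 + 6 = 117

117


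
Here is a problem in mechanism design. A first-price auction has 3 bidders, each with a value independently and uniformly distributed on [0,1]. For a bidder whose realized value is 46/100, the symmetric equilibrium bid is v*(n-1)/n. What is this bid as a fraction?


Step 1: The symmetric BNE bidding function is b(v) = v * (n-1) / n
Step 2: Substitute v = 23/50 and n = 3
Step 3: b = 23/50 * 2/3
Step 4: b = 23/75

23/75


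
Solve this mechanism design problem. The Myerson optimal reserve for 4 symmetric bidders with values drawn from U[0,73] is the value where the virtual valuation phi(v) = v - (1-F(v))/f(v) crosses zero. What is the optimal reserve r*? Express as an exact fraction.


Step 1: For U[0,73], F(v) = v/73 and f(v) = 1/73
Step 2: phi(v) = v - (1 - v/73)/(1/73) = v - (73 - v) = 2v - 73
Step 3: Set phi(r*) = 0: 2r* - 73 = 0
Step 4: r* = 73/2 (the number of bidders n = 4 does not enter)

73/2


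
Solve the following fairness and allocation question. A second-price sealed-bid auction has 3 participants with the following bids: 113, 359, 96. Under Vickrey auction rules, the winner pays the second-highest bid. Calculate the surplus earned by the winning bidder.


Step 1: Sort bids in descending order: 359, 113, 96
Step 2: The winning bid is the highest: 359
Step 3: The payment equals the second-highest bid: 113
Step 4: Surplus = winner's bid - payment = 359 - 113 = 246

246


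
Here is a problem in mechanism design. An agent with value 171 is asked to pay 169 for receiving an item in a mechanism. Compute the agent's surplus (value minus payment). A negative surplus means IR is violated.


Step 1: Surplus = value - payment = 171 - 169 = 2
Step 2: IR is satisfied (surplus >= 0)

2


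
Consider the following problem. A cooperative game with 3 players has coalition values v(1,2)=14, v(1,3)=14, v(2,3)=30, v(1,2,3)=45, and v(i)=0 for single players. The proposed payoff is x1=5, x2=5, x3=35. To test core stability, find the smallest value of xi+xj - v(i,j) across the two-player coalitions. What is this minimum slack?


Step 1: Slack for coalition (1,2): x1+x2 - v12 = 10 - 14 = -4
Step 2: Slack for coalition (1,3): x1+x3 - v13 = 40 - 14 = 26
Step 3: Slack for coalition (2,3): x2+x3 - v23 = 40 - 30 = 10
Step 4: Minimum slack = min(-4, 26, 10) = -4, attained by (1,2); coalition (1,2) can block (slack < 0), so the allocation is not in the core

-4


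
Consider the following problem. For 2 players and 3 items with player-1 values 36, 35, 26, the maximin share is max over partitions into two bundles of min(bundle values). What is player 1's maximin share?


Step 1: Item values = 36, 35, 26
Step 2: Enumerate all 2-bundle partitions and take the smaller bundle:
  Partition 1: {36} vs {35,26} -> bundles 36, 61; min = 36
  Partition 2: {35} vs {36,26} -> bundles 35, 62; min = 35
  Partition 3: {26} vs {36,35} -> bundles 26, 71; min = 26
Step 3: MMS = max(36, 35, 26) = 36

36


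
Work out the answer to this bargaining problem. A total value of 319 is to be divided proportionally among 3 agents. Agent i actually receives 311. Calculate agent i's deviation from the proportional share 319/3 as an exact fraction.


Step 1: Proportional share = 319/3
Step 2: Agent's actual allocation = 311
Step 3: Excess = 311 - 319/3 = 614/3

614/3


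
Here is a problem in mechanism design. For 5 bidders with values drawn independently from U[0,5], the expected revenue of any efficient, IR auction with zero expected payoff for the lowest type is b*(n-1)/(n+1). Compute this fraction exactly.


Step 1: By Revenue Equivalence, expected revenue = b*(n-1)/(n+1)
Step 2: Substituting n = 5, b = 5
Step 3: Revenue = 5*(5-1)/(5+1) = 5*4/6
Step 4: Revenue = 20/6 = 10/3

10/3


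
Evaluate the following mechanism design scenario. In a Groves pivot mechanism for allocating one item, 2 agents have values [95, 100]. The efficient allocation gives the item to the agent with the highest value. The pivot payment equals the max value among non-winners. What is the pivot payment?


Step 1: The efficient winner is agent 1 with value 100
Step 2: Other agents' values: [95]
Step 3: Pivot payment = max(others) = 95
Step 4: The winner pays 95

95


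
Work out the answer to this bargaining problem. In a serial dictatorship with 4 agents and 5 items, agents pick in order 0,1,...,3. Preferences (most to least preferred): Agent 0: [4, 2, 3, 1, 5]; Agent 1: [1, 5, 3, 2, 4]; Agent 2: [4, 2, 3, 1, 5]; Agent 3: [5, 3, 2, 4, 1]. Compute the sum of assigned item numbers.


Step 1: Agent 0 picks item 4
Step 2: Agent 1 picks item 1
Step 3: Agent 2 picks item 2
Step 4: Agent 3 picks item 5
Step 5: Sum = 4 + 1 + 2 + 5 = 12

12


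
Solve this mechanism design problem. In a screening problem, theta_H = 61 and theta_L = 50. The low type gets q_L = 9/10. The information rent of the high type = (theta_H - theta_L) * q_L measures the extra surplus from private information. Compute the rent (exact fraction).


Step 1: theta_H - theta_L = 61 - 50 = 11
Step 2: Information rent = (theta_H - theta_L) * q_L
Step 3: = 11 * 9/10
Step 4: = 99/10

99/10


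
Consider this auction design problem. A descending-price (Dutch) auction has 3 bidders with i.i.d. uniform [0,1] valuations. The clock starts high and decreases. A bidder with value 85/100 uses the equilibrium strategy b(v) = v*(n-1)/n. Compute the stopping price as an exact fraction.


Step 1: Dutch auctions are strategically equivalent to first-price auctions
Step 2: The equilibrium bid is b(v) = v*(n-1)/n
Step 3: b = 17/20 * 2/3
Step 4: b = 17/30

17/30


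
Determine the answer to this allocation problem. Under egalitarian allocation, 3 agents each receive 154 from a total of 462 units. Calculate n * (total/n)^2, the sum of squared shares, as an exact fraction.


Step 1: Each agent's share = 462/3 = 154
Step 2: Square of each share = (154)^2 = 23716
Step 3: Sum of squares = 3 * 23716 = 71148

71148


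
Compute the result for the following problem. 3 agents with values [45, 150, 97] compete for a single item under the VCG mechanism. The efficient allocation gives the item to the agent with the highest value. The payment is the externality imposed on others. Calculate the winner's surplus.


Step 1: The winner is the agent with the highest value: agent 1 with value 150
Step 2: Values of other agents: [45, 97]
Step 3: VCG payment = max of others' values = 97
Step 4: Surplus = 150 - 97 = 53

53


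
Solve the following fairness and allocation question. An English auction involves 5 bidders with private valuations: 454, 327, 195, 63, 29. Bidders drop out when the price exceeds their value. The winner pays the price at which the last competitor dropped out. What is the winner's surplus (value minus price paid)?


Step 1: Identify the highest value: 454
Step 2: Identify the second-highest value: 327
Step 3: The final price = second-highest value = 327
Step 4: Surplus = 454 - 327 = 127

127


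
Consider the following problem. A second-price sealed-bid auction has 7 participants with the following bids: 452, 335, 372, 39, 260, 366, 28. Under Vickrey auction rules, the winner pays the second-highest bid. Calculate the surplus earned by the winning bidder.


Step 1: Sort bids in descending order: 452, 372, 366, 335, 260, 39, 28
Step 2: The winning bid is the highest: 452
Step 3: The payment equals the second-highest bid: 372
Step 4: Surplus = winner's bid - payment = 452 - 372 = 80

80


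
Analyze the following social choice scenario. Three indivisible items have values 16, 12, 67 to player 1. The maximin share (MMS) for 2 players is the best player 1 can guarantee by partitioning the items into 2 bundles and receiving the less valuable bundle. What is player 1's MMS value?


Step 1: Item values = 16, 12, 67
Step 2: Enumerate all 2-bundle partitions and take the smaller bundle:
  Partition 1: {16} vs {12,67} -> bundles 16, 79; min = 16
  Partition 2: {12} vs {16,67} -> bundles 12, 83; min = 12
  Partition 3: {67} vs {16,12} -> bundles 67, 28; min = 28
Step 3: MMS = max(16, 12, 28) = 28

28


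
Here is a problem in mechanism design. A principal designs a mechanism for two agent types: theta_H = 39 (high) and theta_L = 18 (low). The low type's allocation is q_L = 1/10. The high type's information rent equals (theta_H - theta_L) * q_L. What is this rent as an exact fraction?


Step 1: theta_H - theta_L = 39 - 18 = 21
Step 2: Information rent = (theta_H - theta_L) * q_L
Step 3: = 21 * 1/10
Step 4: = 21/10

21/10


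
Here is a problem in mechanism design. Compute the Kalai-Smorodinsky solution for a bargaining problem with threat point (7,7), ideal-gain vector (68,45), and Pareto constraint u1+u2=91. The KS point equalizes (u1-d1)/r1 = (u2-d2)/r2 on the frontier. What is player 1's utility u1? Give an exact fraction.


Step 1: At the KS point, (u1-d1)/r1 = (u2-d2)/r2 = t and u1+u2 = 91
Step 2: u1 = d1 + r1*t and u2 = d2 + r2*t, so (d1 + r1*t) + (d2 + r2*t) = 91
Step 3: t = (91 - 7 - 7)/(68 + 45) = 77/113
Step 4: u1 = d1 + r1*t = 7 + 68 * 77/113 = 6027/113
Step 5: (Check: u2 = d2 + r2*t = 4256/113; u1+u2 = 6027/113 + 4256/113 = 91, on the frontier.)

6027/113


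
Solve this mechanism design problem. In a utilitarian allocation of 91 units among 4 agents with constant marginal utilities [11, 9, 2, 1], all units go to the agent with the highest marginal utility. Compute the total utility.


Step 1: The marginal utilities are [11, 9, 2, 1]
Step 2: The highest marginal utility is 11
Step 3: All 91 units go to that agent
Step 4: Total utility = 11 * 91 = 1001

1001


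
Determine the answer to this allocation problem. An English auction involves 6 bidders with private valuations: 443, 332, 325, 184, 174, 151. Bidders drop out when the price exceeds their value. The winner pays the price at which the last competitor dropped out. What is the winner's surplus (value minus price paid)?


Step 1: Identify the highest value: 443
Step 2: Identify the second-highest value: 332
Step 3: The final price = second-highest value = 332
Step 4: Surplus = 443 - 332 = 111

111


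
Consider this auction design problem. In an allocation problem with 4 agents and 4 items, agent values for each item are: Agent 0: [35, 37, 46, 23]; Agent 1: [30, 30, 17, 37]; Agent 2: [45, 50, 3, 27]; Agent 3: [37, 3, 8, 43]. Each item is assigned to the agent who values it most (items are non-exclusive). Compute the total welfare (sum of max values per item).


Step 1: For each item, find the maximum value among all agents.
Step 2: Item 0 -> Agent 2 (value 45)
Step 3: Item 1 -> Agent 2 (value 50)
Step 4: Item 2 -> Agent 0 (value 46)
Step 5: Item 3 -> Agent 3 (value 43)
Step 6: Total welfare = 45 + 50 + 46 + 43 = 184

184


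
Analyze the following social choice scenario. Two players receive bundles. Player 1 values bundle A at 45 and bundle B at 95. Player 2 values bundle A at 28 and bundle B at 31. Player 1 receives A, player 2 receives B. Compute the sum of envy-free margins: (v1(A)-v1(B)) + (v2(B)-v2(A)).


Step 1: Player 1's margin = v1(A) - v1(B) = 45 - 95 = -50
Step 2: Player 2's margin = v2(B) - v2(A) = 31 - 28 = 3
Step 3: Total margin = -50 + 3 = -47

-47


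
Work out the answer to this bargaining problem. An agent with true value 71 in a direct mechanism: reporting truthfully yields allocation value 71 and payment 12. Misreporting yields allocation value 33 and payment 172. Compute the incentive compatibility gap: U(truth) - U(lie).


Step 1: U(truth) = value - payment = 71 - 12 = 59
Step 2: U(lie) = allocation - payment = 33 - 172 = -139
Step 3: IC gap = 59 - (-139) = 198

198


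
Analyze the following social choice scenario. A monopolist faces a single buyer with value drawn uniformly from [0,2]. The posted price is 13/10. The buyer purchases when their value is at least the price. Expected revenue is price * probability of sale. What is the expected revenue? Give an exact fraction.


Step 1: Posted price r = 13/10, value support [0,2]
Step 2: P(v >= r) = (2 - 13/10)/2 = 7/20
Step 3: Expected revenue = r * P(v >= r) = 13/10 * 7/20
Step 4: Revenue = 91/200

91/200


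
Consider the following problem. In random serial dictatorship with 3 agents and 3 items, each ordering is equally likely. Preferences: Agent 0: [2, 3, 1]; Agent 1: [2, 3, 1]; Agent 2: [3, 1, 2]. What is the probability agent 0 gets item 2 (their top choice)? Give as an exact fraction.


Step 1: Agent 0 wants item 2
Step 2: There are 6 possible orderings of agents
Step 3: In 3 orderings, agent 0 gets item 2
Step 4: Probability = 3/6 = 1/2

1/2


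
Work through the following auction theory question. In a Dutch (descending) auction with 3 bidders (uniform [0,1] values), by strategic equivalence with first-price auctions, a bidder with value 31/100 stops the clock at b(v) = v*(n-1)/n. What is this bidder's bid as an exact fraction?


Step 1: Dutch auctions are strategically equivalent to first-price auctions
Step 2: The equilibrium bid is b(v) = v*(n-1)/n
Step 3: b = 31/100 * 2/3
Step 4: b = 31/150

31/150


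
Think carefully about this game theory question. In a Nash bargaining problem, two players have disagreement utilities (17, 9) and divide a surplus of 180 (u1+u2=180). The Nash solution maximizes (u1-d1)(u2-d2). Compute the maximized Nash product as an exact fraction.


Step 1: The Nash solution splits surplus symmetrically above the disagreement point
Step 2: u1 = (total + d1 - d2)/2 = (180 + 17 - 9)/2 = 94
Step 3: u2 = (total - d1 + d2)/2 = (180 - 17 + 9)/2 = 86
Step 4: Nash product = (94 - 17) * (86 - 9)
Step 5: = 77 * 77 = 5929

5929


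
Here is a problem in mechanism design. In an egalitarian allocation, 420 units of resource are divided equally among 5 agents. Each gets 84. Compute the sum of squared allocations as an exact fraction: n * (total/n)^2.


Step 1: Each agent's share = 420/5 = 84
Step 2: Square of each share = (84)^2 = 7056
Step 3: Sum of squares = 5 * 7056 = 35280

35280


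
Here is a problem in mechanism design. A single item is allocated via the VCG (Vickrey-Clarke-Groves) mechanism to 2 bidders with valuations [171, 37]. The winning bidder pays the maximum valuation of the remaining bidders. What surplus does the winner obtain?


Step 1: The winner is the agent with the highest value: agent 0 with value 171
Step 2: Values of other agents: [37]
Step 3: VCG payment = max of others' values = 37
Step 4: Surplus = 171 - 37 = 134

134


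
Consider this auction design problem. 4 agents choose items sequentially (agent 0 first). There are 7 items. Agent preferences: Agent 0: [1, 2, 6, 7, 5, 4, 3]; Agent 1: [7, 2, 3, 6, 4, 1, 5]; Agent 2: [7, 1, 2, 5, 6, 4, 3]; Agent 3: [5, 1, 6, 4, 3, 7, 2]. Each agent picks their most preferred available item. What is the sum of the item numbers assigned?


Step 1: Agent 0 picks item 1
Step 2: Agent 1 picks item 7
Step 3: Agent 2 picks item 2
Step 4: Agent 3 picks item 5
Step 5: Sum = 1 + 7 + 2 + 5 = 15

15


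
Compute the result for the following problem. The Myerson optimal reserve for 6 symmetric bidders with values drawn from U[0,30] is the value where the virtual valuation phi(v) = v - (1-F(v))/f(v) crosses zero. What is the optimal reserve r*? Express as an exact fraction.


Step 1: For U[0,30], F(v) = v/30 and f(v) = 1/30
Step 2: phi(v) = v - (1 - v/30)/(1/30) = v - (30 - v) = 2v - 30
Step 3: Set phi(r*) = 0: 2r* - 30 = 0
Step 4: r* = 30/2 = 15 (the number of bidders n = 6 does not enter)

15


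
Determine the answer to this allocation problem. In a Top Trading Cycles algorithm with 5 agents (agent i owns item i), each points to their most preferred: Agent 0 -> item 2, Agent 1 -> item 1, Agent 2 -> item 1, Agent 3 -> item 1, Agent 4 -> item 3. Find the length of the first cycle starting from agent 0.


Step 1: Trace the pointer graph from agent 0: 0 -> 2 -> 1 -> 1
Step 2: A cycle is detected when we revisit agent 1
Step 3: The cycle is: 1 -> 1
Step 4: Cycle length = 1

1


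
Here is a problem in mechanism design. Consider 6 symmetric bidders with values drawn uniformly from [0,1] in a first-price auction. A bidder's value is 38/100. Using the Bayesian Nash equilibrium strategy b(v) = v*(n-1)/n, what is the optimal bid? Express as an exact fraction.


Step 1: The symmetric BNE bidding function is b(v) = v * (n-1) / n
Step 2: Substitute v = 19/50 and n = 6
Step 3: b = 19/50 * 5/6
Step 4: b = 19/60

19/60


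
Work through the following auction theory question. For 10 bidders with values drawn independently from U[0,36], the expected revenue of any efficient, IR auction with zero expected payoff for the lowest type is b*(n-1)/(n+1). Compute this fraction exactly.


Step 1: By Revenue Equivalence, expected revenue = b*(n-1)/(n+1)
Step 2: Substituting n = 10, b = 36
Step 3: Revenue = 36*(10-1)/(10+1) = 36*9/11
Step 4: Revenue = 324/11

324/11


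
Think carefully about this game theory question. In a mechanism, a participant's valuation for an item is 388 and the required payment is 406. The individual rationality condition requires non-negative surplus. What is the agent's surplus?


Step 1: Surplus = value - payment = 388 - 406 = -18
Step 2: IR is violated (surplus < 0)

-18


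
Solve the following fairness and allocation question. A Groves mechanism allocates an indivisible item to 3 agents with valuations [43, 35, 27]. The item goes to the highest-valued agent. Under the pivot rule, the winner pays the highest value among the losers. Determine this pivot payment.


Step 1: The efficient winner is agent 0 with value 43
Step 2: Other agents' values: [35, 27]
Step 3: Pivot payment = max(others) = 35
Step 4: The winner pays 35

35


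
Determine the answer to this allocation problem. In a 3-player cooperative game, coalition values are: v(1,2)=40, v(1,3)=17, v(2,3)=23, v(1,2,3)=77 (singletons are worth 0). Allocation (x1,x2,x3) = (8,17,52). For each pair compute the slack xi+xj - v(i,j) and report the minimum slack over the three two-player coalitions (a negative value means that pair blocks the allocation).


Step 1: Slack for coalition (1,2): x1+x2 - v12 = 25 - 40 = -15
Step 2: Slack for coalition (1,3): x1+x3 - v13 = 60 - 17 = 43
Step 3: Slack for coalition (2,3): x2+x3 - v23 = 69 - 23 = 46
Step 4: Minimum slack = min(-15, 43, 46) = -15, attained by (1,2); coalition (1,2) can block (slack < 0), so the allocation is not in the core

-15


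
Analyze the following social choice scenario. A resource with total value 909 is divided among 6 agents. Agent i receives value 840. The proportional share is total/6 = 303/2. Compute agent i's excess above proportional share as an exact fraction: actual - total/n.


Step 1: Proportional share = 909/6 = 303/2
Step 2: Agent's actual allocation = 840
Step 3: Excess = 840 - 303/2 = 1377/2

1377/2


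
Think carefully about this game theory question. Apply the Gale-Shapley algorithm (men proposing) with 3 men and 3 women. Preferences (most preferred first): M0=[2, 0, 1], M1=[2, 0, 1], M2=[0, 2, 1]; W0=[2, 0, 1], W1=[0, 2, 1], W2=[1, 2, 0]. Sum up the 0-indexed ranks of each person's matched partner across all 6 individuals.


Step 1: Run Gale-Shapley (men propose, women hold best offer):
  M0 proposes to W2; she accepts
  M1 proposes to W2; she switches from M0
  M2 proposes to W0; she accepts
  M0 proposes to W0; rejected
  M0 proposes to W1; she accepts
Step 2: Final matching: W0-M2, W1-M0, W2-M1
Step 3: 0-indexed ranks (man's rank of his match, then woman's): 0 + 0 + 2 + 0 + 0 + 0
Step 4: Total rank sum = 2

2


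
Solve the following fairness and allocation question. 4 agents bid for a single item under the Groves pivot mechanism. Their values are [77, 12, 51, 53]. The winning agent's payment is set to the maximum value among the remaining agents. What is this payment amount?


Step 1: The efficient winner is agent 0 with value 77
Step 2: Other agents' values: [12, 51, 53]
Step 3: Pivot payment = max(others) = 53
Step 4: The winner pays 53

53


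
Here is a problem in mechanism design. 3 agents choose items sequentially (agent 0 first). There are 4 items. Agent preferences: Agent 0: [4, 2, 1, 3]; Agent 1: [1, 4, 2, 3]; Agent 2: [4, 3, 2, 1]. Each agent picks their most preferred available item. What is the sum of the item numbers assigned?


Step 1: Agent 0 picks item 4
Step 2: Agent 1 picks item 1
Step 3: Agent 2 picks item 3
Step 4: Sum = 4 + 1 + 3 = 8

8


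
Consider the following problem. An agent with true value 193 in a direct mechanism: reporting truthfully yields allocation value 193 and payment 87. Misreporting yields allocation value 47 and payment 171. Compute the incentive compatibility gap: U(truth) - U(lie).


Step 1: U(truth) = value - payment = 193 - 87 = 106
Step 2: U(lie) = allocation - payment = 47 - 171 = -124
Step 3: IC gap = 106 - (-124) = 230

230


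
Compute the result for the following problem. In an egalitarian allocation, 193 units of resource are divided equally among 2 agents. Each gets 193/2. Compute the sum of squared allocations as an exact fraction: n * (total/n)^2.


Step 1: Each agent's share = 193/2
Step 2: Square of each share = (193/2)^2 = 37249/4
Step 3: Sum of squares = 2 * 37249/4 = 37249/2

37249/2


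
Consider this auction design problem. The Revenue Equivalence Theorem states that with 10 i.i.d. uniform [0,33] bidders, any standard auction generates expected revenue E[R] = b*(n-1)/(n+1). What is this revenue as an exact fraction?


Step 1: By Revenue Equivalence, expected revenue = b*(n-1)/(n+1)
Step 2: Substituting n = 10, b = 33
Step 3: Revenue = 33*(10-1)/(10+1) = 33*9/11
Step 4: Revenue = 297/11 = 27

27


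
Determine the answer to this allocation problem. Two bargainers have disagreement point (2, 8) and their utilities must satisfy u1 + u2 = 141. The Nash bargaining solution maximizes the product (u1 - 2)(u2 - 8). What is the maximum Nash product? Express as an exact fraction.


Step 1: The Nash solution splits surplus symmetrically above the disagreement point
Step 2: u1 = (total + d1 - d2)/2 = (141 + 2 - 8)/2 = 135/2
Step 3: u2 = (total - d1 + d2)/2 = (141 - 2 + 8)/2 = 147/2
Step 4: Nash product = (135/2 - 2) * (147/2 - 8)
Step 5: = 131/2 * 131/2 = 17161/4

17161/4


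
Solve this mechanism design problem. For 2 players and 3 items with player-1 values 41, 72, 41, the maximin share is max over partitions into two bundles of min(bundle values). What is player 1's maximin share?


Step 1: Item values = 41, 72, 41
Step 2: Enumerate all 2-bundle partitions and take the smaller bundle:
  Partition 1: {41} vs {72,41} -> bundles 41, 113; min = 41
  Partition 2: {72} vs {41,41} -> bundles 72, 82; min = 72
  Partition 3: {41} vs {41,72} -> bundles 41, 113; min = 41
Step 3: MMS = max(41, 72, 41) = 72

72


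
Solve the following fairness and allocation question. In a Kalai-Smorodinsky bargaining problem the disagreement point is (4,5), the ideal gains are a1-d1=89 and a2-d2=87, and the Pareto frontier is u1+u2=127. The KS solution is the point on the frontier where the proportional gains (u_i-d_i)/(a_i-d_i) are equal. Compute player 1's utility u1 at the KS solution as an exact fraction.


Step 1: At the KS point, (u1-d1)/r1 = (u2-d2)/r2 = t and u1+u2 = 127
Step 2: u1 = d1 + r1*t and u2 = d2 + r2*t, so (d1 + r1*t) + (d2 + r2*t) = 127
Step 3: t = (127 - 4 - 5)/(89 + 87) = 118/176 = 59/88
Step 4: u1 = d1 + r1*t = 4 + 89 * 59/88 = 5603/88
Step 5: (Check: u2 = d2 + r2*t = 5573/88; u1+u2 = 5603/88 + 5573/88 = 127, on the frontier.)

5603/88


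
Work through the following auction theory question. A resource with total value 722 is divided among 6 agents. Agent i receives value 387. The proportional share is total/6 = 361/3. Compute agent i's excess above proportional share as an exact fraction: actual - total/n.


Step 1: Proportional share = 722/6 = 361/3
Step 2: Agent's actual allocation = 387
Step 3: Excess = 387 - 361/3 = 800/3

800/3


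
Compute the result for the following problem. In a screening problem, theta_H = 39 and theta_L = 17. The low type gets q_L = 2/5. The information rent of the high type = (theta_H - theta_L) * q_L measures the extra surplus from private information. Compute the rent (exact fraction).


Step 1: theta_H - theta_L = 39 - 17 = 22
Step 2: Information rent = (theta_H - theta_L) * q_L
Step 3: = 22 * 2/5
Step 4: = 44/5

44/5


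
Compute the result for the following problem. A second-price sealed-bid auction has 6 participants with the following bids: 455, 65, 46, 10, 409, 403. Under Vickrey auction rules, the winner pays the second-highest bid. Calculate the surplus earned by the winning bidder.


Step 1: Sort bids in descending order: 455, 409, 403, 65, 46, 10
Step 2: The winning bid is the highest: 455
Step 3: The payment equals the second-highest bid: 409
Step 4: Surplus = winner's bid - payment = 455 - 409 = 46

46


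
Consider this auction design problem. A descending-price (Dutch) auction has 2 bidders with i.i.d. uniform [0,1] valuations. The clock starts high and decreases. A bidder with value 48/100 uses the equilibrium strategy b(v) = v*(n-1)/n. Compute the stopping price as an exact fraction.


Step 1: Dutch auctions are strategically equivalent to first-price auctions
Step 2: The equilibrium bid is b(v) = v*(n-1)/n
Step 3: b = 12/25 * 1/2
Step 4: b = 6/25

6/25
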